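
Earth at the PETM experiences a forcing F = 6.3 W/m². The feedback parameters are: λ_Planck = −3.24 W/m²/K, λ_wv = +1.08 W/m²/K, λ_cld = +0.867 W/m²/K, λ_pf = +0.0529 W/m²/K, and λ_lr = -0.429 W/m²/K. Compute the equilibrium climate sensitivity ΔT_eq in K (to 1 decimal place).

3.8 K

Net feedback parameter λ = (−3.24) + (+1.08) + (+0.867) + (+0.0529) + (-0.429) = -1.6691 W/m²/K.
ΔT = −F/λ = −6.3/(-1.6691) = 3.8 K.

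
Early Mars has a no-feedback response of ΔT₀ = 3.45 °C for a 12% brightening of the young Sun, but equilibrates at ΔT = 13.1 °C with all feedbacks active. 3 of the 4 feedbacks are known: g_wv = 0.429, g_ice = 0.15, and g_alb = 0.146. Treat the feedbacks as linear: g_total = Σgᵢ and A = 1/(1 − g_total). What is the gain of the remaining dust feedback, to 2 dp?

Amplification A = ΔT/ΔT₀ = 13.1/3.45 = 3.797.
Total gain g = 1 − 1/A = 1 − 1/3.797 = 0.7366.
Known gains sum to 0.429 + 0.15 + 0.146 = 0.725.
g_dust = 0.7366 − 0.725 = 0.01.

0.01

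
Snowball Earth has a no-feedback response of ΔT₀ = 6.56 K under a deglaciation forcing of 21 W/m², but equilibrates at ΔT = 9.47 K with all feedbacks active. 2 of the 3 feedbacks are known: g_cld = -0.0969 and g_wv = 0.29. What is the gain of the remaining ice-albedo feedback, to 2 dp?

0.11

Amplification A = ΔT/ΔT₀ = 9.47/6.56 = 1.444.
Total gain g = 1 − 1/A = 1 − 1/1.444 = 0.3075.
Known gains sum to -0.0969 + 0.29 = 0.1931.
g_ice = 0.3075 − 0.1931 = 0.11.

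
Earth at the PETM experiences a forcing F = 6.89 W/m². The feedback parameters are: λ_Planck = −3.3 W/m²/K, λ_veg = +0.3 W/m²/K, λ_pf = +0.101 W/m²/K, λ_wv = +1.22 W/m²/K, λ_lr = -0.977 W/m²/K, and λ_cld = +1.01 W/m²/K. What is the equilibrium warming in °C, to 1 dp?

Net feedback parameter λ = (−3.3) + (+0.3) + (+0.101) + (+1.22) + (-0.977) + (+1.01) = -1.646 W/m²/K.
ΔT = −F/λ = −6.89/(-1.646) = 4.2 °C.

4.2 °C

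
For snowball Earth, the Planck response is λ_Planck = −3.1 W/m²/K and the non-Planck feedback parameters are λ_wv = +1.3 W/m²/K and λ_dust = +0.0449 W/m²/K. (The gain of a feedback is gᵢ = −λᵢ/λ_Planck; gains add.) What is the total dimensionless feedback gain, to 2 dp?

0.43

Convert to gains: g_wv = 1.3/3.1 = 0.4194; g_dust = 0.0449/3.1 = 0.01448.
Total gain g = 0.43388.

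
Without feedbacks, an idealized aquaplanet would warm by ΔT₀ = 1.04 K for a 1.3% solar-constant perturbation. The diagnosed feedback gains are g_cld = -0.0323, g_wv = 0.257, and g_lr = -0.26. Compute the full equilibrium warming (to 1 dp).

Total gain g = -0.0323 + 0.257 − 0.26 = -0.0353.
Amplification A = 1/(1 + 0.0353) = 0.9659.
ΔT = 1.04 × 0.9659 = 1.0 K.

1.0 K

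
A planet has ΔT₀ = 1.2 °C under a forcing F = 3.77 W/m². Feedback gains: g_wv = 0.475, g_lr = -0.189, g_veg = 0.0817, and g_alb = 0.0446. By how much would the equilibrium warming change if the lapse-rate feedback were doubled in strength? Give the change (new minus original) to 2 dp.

-0.50 °C

Original: g = 0.4123, ΔT = 1.2/(1−0.4123) = 2.0419 °C.
With doubled lapse-rate: g' = 0.2233, ΔT' = 1.2/(1−0.2233) = 1.5450 °C.
Change = 1.5450 − 2.0419 = -0.50 °C.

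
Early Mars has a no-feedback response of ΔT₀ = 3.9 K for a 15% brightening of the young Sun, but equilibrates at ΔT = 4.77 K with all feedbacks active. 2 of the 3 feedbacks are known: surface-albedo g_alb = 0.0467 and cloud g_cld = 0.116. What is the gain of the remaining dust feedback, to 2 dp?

Amplification A = ΔT/ΔT₀ = 4.77/3.9 = 1.223.
Total gain g = 1 − 1/A = 1 − 1/1.223 = 0.1823.
Known gains sum to 0.0467 + 0.116 = 0.1627.
g_dust = 0.1823 − 0.1627 = 0.02.

0.02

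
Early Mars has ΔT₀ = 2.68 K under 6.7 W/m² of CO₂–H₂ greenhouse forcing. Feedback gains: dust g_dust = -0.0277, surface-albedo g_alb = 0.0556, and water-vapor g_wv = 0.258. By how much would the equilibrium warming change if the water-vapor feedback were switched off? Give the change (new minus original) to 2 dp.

Original: g = 0.2859, ΔT = 2.68/(1−0.2859) = 3.7530 K.
Without water-vapor: g' = 0.0279, ΔT' = 2.68/(1−0.0279) = 2.7569 K.
Change = 2.7569 − 3.7530 = -1.00 K.

-1.00 K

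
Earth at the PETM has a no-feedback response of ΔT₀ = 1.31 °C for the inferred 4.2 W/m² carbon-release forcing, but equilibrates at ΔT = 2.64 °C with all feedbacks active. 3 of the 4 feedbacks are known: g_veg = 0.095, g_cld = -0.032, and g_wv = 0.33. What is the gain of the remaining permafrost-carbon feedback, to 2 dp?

0.11

Amplification A = ΔT/ΔT₀ = 2.64/1.31 = 2.015.
Total gain g = 1 − 1/A = 1 − 1/2.015 = 0.5037.
Known gains sum to 0.095 − 0.032 + 0.33 = 0.393.
g_pf = 0.5037 − 0.393 = 0.11.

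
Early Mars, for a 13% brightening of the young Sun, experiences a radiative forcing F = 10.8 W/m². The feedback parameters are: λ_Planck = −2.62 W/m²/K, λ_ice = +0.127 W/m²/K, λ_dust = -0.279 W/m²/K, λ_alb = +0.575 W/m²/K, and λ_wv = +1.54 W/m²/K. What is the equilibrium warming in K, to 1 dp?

Net feedback parameter λ = (−2.62) + (+0.127) + (-0.279) + (+0.575) + (+1.54) = -0.657 W/m²/K.
ΔT = −F/λ = −10.8/(-0.657) = 16.4 K.

16.4 K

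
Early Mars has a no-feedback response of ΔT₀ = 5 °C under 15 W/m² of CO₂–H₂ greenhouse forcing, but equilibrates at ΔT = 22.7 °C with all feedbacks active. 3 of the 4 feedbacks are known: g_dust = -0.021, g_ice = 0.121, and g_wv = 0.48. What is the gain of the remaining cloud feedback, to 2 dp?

Amplification A = ΔT/ΔT₀ = 22.7/5 = 4.54.
Total gain g = 1 − 1/A = 1 − 1/4.54 = 0.7797.
Known gains sum to -0.021 + 0.121 + 0.48 = 0.58.
g_cld = 0.7797 − 0.58 = 0.20.

0.20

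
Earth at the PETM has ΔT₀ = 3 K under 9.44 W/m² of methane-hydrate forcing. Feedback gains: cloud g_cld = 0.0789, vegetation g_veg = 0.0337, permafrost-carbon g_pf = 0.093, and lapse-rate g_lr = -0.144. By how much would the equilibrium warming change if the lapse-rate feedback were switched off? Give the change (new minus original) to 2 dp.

0.58 K

Original: g = 0.0616, ΔT = 3/(1−0.0616) = 3.1969 K.
Without lapse-rate: g' = 0.2056, ΔT' = 3/(1−0.2056) = 3.7764 K.
Change = 3.7764 − 3.1969 = 0.58 K.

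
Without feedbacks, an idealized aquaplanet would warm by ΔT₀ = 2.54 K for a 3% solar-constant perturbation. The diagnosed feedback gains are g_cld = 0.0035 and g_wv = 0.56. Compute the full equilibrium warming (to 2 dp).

Total gain g = 0.0035 + 0.56 = 0.5635.
Amplification A = 1/(1 − 0.5635) = 2.291.
ΔT = 2.54 × 2.291 = 5.82 K.

5.82 K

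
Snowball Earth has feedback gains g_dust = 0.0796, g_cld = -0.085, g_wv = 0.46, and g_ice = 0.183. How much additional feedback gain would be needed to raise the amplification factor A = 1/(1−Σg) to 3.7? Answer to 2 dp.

Current total gain = 0.6376.
Target gain for A = 3.7: g* = 1 − 1/3.7 = 0.7297.
Additional gain needed = 0.7297 − 0.6376 = 0.09.

0.09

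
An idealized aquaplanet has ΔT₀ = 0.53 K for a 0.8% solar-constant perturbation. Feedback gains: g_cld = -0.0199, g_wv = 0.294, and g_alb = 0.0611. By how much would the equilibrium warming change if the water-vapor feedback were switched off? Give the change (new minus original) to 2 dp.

-0.24 K

Original: g = 0.3352, ΔT = 0.53/(1−0.3352) = 0.7972 K.
Without water-vapor: g' = 0.0412, ΔT' = 0.53/(1−0.0412) = 0.5528 K.
Change = 0.5528 − 0.7972 = -0.24 K.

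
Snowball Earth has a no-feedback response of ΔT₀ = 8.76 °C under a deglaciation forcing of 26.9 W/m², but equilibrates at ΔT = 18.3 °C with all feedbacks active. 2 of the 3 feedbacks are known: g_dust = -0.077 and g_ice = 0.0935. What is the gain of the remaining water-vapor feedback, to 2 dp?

0.50

Amplification A = ΔT/ΔT₀ = 18.3/8.76 = 2.089.
Total gain g = 1 − 1/A = 1 − 1/2.089 = 0.5213.
Known gains sum to -0.077 + 0.0935 = 0.0165.
g_wv = 0.5213 − 0.0165 = 0.50.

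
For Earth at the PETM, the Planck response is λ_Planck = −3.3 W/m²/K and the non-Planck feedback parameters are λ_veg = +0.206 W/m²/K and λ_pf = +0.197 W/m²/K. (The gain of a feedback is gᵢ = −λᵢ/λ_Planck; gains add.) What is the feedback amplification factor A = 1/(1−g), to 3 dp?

Convert to gains: g_veg = 0.206/3.3 = 0.06242; g_pf = 0.197/3.3 = 0.0597.
Total gain g = 0.12212.
A = 1/(1 − 0.12212) = 1.139.

1.139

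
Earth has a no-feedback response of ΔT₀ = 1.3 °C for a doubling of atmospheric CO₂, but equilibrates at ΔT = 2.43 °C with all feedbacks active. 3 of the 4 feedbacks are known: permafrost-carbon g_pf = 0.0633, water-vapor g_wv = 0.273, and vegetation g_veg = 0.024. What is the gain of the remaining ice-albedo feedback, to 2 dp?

Amplification A = ΔT/ΔT₀ = 2.43/1.3 = 1.869.
Total gain g = 1 − 1/A = 1 − 1/1.869 = 0.465.
Known gains sum to 0.0633 + 0.273 + 0.024 = 0.3603.
g_ice = 0.465 − 0.3603 = 0.10.

0.10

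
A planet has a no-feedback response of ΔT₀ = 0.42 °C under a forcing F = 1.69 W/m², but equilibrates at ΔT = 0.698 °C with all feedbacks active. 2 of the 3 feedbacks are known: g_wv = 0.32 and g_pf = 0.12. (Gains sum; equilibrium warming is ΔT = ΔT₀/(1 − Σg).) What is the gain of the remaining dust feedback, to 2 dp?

-0.04

Amplification A = ΔT/ΔT₀ = 0.698/0.42 = 1.662.
Total gain g = 1 − 1/A = 1 − 1/1.662 = 0.3983.
Known gains sum to 0.32 + 0.12 = 0.44.
g_dust = 0.3983 − 0.44 = -0.04.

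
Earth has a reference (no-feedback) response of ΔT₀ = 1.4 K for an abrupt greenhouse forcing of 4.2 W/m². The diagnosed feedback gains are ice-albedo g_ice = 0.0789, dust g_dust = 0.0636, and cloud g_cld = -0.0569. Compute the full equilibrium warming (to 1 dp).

Total gain g = 0.0789 + 0.0636 − 0.0569 = 0.0856.
Amplification A = 1/(1 − 0.0856) = 1.094.
ΔT = 1.4 × 1.094 = 1.5 K.

1.5 K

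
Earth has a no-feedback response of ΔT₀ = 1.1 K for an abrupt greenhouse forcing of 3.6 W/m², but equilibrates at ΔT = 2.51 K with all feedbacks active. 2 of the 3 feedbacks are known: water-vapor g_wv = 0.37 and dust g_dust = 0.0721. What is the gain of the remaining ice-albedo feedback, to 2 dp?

Amplification A = ΔT/ΔT₀ = 2.51/1.1 = 2.282.
Total gain g = 1 − 1/A = 1 − 1/2.282 = 0.5618.
Known gains sum to 0.37 + 0.0721 = 0.4421.
g_ice = 0.5618 − 0.4421 = 0.12.

0.12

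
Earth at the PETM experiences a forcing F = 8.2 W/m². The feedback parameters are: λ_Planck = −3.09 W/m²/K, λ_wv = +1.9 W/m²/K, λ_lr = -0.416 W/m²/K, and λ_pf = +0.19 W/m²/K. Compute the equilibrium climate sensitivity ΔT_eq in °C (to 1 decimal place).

5.8 °C

Net feedback parameter λ = (−3.09) + (+1.9) + (-0.416) + (+0.19) = -1.416 W/m²/K.
ΔT = −F/λ = −8.2/(-1.416) = 5.8 °C.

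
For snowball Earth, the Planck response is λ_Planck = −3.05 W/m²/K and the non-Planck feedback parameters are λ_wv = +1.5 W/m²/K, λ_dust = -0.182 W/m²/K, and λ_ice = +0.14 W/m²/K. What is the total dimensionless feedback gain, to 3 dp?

0.478

Convert to gains: g_wv = 1.5/3.05 = 0.4918; g_dust = -0.182/3.05 = -0.05967; g_ice = 0.14/3.05 = 0.0459.
Total gain g = 0.47803.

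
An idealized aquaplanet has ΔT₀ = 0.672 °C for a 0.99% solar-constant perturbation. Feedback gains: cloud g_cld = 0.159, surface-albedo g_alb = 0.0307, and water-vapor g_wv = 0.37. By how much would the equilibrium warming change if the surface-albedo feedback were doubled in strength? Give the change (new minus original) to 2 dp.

Original: g = 0.5597, ΔT = 0.672/(1−0.5597) = 1.5262 °C.
With doubled surface-albedo: g' = 0.5904, ΔT' = 0.672/(1−0.5904) = 1.6406 °C.
Change = 1.6406 − 1.5262 = 0.11 °C.

0.11 °C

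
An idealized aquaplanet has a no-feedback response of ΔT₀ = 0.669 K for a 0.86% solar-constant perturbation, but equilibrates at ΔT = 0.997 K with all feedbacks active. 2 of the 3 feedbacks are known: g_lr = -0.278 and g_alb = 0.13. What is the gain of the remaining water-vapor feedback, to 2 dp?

0.48

Amplification A = ΔT/ΔT₀ = 0.997/0.669 = 1.49.
Total gain g = 1 − 1/A = 1 − 1/1.49 = 0.3289.
Known gains sum to -0.278 + 0.13 = -0.148.
g_wv = 0.3289 + 0.148 = 0.48.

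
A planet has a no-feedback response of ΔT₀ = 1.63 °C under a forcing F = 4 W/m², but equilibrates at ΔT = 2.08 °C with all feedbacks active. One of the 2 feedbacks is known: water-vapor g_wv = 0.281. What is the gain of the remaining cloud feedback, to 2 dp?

-0.06

Amplification A = ΔT/ΔT₀ = 2.08/1.63 = 1.276.
Total gain g = 1 − 1/A = 1 − 1/1.276 = 0.2163.
The known gain is 0.281.
g_cld = 0.2163 − 0.281 = -0.06.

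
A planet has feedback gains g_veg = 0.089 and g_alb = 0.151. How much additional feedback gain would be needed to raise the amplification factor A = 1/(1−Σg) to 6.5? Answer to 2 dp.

0.61

Current total gain = 0.24.
Target gain for A = 6.5: g* = 1 − 1/6.5 = 0.8462.
Additional gain needed = 0.8462 − 0.24 = 0.61.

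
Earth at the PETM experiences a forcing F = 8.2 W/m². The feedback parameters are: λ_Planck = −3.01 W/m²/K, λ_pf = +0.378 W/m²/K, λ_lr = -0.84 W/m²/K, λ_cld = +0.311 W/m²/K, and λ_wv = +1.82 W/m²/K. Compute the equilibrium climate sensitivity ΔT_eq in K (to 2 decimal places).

6.11 K

Net feedback parameter λ = (−3.01) + (+0.378) + (-0.84) + (+0.311) + (+1.82) = -1.341 W/m²/K.
ΔT = −F/λ = −8.2/(-1.341) = 6.11 K.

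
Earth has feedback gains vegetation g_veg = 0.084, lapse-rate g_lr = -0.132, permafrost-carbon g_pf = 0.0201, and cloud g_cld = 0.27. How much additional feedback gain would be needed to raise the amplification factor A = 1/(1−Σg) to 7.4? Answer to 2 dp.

Current total gain = 0.2421.
Target gain for A = 7.4: g* = 1 − 1/7.4 = 0.8649.
Additional gain needed = 0.8649 − 0.2421 = 0.62.

0.62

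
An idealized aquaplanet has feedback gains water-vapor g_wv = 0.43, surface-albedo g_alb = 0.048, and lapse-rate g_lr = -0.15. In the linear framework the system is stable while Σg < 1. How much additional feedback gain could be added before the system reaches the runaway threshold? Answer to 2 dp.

0.67

Current total gain = 0.43 + 0.048 − 0.15 = 0.328.
Margin to runaway = 1 − 0.328 = 0.67.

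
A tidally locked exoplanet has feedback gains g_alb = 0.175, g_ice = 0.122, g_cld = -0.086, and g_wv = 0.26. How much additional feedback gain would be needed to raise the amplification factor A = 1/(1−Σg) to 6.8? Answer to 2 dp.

0.38

Current total gain = 0.471.
Target gain for A = 6.8: g* = 1 − 1/6.8 = 0.8529.
Additional gain needed = 0.8529 − 0.471 = 0.38.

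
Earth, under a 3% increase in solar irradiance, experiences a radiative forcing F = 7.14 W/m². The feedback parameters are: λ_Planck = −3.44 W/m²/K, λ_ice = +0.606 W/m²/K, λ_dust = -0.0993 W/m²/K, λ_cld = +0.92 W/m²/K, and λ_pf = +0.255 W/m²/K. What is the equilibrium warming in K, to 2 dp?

Net feedback parameter λ = (−3.44) + (+0.606) + (-0.0993) + (+0.92) + (+0.255) = -1.7583 W/m²/K.
ΔT = −F/λ = −7.14/(-1.7583) = 4.06 K.

4.06 K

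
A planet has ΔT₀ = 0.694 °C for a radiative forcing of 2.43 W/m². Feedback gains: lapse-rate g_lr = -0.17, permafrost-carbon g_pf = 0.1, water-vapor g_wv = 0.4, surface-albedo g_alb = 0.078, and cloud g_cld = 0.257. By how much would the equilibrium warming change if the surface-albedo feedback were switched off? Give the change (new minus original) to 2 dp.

Original: g = 0.665, ΔT = 0.694/(1−0.665) = 2.0716 °C.
Without surface-albedo: g' = 0.587, ΔT' = 0.694/(1−0.587) = 1.6804 °C.
Change = 1.6804 − 2.0716 = -0.39 °C.

-0.39 °C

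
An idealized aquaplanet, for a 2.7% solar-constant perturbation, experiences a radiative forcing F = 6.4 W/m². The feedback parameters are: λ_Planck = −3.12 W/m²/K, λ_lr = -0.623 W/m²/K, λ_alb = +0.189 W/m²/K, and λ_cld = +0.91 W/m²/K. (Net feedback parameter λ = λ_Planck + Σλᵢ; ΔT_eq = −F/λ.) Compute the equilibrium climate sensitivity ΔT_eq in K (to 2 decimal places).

2.42 K

Net feedback parameter λ = (−3.12) + (-0.623) + (+0.189) + (+0.91) = -2.644 W/m²/K.
ΔT = −F/λ = −6.4/(-2.644) = 2.42 K.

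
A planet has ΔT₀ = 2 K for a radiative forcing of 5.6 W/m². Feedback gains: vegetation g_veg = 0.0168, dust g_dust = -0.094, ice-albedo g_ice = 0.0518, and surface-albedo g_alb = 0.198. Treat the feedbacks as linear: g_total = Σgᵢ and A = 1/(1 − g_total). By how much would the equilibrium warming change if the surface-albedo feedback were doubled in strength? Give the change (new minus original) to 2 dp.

Original: g = 0.1726, ΔT = 2/(1−0.1726) = 2.4172 K.
With doubled surface-albedo: g' = 0.3706, ΔT' = 2/(1−0.3706) = 3.1776 K.
Change = 3.1776 − 2.4172 = 0.76 K.

0.76 K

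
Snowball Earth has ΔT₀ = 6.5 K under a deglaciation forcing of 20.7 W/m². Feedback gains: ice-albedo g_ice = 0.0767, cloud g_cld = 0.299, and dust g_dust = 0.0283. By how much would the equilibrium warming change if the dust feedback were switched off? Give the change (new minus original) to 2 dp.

-0.49 K

Original: g = 0.404, ΔT = 6.5/(1−0.404) = 10.9060 K.
Without dust: g' = 0.3757, ΔT' = 6.5/(1−0.3757) = 10.4117 K.
Change = 10.4117 − 10.9060 = -0.49 K.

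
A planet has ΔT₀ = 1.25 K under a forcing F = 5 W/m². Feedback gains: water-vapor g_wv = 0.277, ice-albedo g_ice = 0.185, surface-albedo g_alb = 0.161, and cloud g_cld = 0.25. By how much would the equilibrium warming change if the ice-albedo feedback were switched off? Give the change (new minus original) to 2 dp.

Original: g = 0.873, ΔT = 1.25/(1−0.873) = 9.8425 K.
Without ice-albedo: g' = 0.688, ΔT' = 1.25/(1−0.688) = 4.0064 K.
Change = 4.0064 − 9.8425 = -5.84 K.

-5.84 K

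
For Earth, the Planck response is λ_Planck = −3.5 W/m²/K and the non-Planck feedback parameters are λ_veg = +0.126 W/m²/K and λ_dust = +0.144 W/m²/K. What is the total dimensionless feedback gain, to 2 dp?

0.08

Convert to gains: g_veg = 0.126/3.5 = 0.036; g_dust = 0.144/3.5 = 0.04114.
Total gain g = 0.07714.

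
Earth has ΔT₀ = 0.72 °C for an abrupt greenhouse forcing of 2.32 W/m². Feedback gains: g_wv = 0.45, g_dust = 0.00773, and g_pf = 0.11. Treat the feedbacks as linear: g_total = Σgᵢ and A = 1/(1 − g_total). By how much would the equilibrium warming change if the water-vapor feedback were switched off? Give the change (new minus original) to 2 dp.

-0.85 °C

Original: g = 0.56773, ΔT = 0.72/(1−0.56773) = 1.6656 °C.
Without water-vapor: g' = 0.11773, ΔT' = 0.72/(1−0.11773) = 0.8161 °C.
Change = 0.8161 − 1.6656 = -0.85 °C.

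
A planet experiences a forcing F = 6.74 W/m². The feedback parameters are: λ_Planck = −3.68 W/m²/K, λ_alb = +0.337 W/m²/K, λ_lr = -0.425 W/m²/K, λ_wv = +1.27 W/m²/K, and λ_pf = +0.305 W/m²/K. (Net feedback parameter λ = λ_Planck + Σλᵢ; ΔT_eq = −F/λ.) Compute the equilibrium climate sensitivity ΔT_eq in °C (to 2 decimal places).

Net feedback parameter λ = (−3.68) + (+0.337) + (-0.425) + (+1.27) + (+0.305) = -2.193 W/m²/K.
ΔT = −F/λ = −6.74/(-2.193) = 3.07 °C.

3.07 °C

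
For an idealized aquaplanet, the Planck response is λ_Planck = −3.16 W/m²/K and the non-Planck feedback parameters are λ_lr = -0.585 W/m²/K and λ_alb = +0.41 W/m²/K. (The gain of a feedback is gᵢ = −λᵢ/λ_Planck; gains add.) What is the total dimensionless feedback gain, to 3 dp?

Convert to gains: g_lr = -0.585/3.16 = -0.1851; g_alb = 0.41/3.16 = 0.1297.
Total gain g = -0.0554.

-0.055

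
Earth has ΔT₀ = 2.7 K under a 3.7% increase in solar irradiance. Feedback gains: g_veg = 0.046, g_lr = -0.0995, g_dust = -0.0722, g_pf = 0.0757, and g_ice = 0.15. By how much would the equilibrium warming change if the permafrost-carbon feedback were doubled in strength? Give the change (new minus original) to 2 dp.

0.28 K

Original: g = 0.1, ΔT = 2.7/(1−0.1) = 3.0000 K.
With doubled permafrost-carbon: g' = 0.1757, ΔT' = 2.7/(1−0.1757) = 3.2755 K.
Change = 3.2755 − 3.0000 = 0.28 K.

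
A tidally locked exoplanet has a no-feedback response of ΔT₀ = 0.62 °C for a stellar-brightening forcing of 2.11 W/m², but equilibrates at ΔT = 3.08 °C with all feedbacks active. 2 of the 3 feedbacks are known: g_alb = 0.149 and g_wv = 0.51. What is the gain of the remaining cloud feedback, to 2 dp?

Amplification A = ΔT/ΔT₀ = 3.08/0.62 = 4.968.
Total gain g = 1 − 1/A = 1 − 1/4.968 = 0.7987.
Known gains sum to 0.149 + 0.51 = 0.659.
g_cld = 0.7987 − 0.659 = 0.14.

0.14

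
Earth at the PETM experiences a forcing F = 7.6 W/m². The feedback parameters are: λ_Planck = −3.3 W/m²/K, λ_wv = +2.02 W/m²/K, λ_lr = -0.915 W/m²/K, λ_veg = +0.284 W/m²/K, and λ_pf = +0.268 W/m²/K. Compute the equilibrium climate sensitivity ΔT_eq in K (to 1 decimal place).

Net feedback parameter λ = (−3.3) + (+2.02) + (-0.915) + (+0.284) + (+0.268) = -1.643 W/m²/K.
ΔT = −F/λ = −7.6/(-1.643) = 4.6 K.

4.6 K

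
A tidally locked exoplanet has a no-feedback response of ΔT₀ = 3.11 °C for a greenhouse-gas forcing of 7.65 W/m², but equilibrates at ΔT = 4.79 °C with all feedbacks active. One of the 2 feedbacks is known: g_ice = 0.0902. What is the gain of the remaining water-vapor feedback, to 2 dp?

0.26

Amplification A = ΔT/ΔT₀ = 4.79/3.11 = 1.54.
Total gain g = 1 − 1/A = 1 − 1/1.54 = 0.3506.
The known gain is 0.0902.
g_wv = 0.3506 − 0.0902 = 0.26.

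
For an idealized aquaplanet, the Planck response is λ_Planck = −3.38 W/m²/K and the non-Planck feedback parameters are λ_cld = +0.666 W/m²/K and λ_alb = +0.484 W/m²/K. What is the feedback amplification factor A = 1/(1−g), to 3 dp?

1.516

Convert to gains: g_cld = 0.666/3.38 = 0.197; g_alb = 0.484/3.38 = 0.1432.
Total gain g = 0.3402.
A = 1/(1 − 0.3402) = 1.516.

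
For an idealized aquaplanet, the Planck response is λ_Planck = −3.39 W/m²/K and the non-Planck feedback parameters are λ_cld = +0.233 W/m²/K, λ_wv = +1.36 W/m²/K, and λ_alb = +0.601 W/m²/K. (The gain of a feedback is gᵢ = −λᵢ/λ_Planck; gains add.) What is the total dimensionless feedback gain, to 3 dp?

Convert to gains: g_cld = 0.233/3.39 = 0.06873; g_wv = 1.36/3.39 = 0.4012; g_alb = 0.601/3.39 = 0.1773.
Total gain g = 0.64723.

0.647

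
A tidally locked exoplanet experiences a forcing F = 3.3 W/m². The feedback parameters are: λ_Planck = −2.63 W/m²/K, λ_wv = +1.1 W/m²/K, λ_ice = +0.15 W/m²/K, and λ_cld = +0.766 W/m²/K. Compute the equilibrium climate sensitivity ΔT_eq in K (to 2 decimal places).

5.37 K

Net feedback parameter λ = (−2.63) + (+1.1) + (+0.15) + (+0.766) = -0.614 W/m²/K.
ΔT = −F/λ = −3.3/(-0.614) = 5.37 K.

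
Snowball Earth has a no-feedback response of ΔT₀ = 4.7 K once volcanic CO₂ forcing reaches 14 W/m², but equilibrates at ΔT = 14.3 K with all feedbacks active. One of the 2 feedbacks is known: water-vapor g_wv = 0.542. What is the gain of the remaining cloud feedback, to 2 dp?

Amplification A = ΔT/ΔT₀ = 14.3/4.7 = 3.043.
Total gain g = 1 − 1/A = 1 − 1/3.043 = 0.6714.
The known gain is 0.542.
g_cld = 0.6714 − 0.542 = 0.13.

0.13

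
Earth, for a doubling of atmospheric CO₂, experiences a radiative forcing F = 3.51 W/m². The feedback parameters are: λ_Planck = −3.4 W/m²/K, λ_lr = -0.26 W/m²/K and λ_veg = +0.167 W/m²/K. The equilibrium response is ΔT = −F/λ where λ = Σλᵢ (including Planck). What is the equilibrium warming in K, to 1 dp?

1.0 K

Net feedback parameter λ = (−3.4) + (-0.26) + (+0.167) = -3.493 W/m²/K.
ΔT = −F/λ = −3.51/(-3.493) = 1.0 K.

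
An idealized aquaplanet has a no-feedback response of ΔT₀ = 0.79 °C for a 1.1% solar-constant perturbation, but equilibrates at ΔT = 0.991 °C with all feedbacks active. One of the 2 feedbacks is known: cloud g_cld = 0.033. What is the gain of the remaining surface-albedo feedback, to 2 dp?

Amplification A = ΔT/ΔT₀ = 0.991/0.79 = 1.254.
Total gain g = 1 − 1/A = 1 − 1/1.254 = 0.2026.
The known gain is 0.033.
g_alb = 0.2026 − 0.033 = 0.17.

0.17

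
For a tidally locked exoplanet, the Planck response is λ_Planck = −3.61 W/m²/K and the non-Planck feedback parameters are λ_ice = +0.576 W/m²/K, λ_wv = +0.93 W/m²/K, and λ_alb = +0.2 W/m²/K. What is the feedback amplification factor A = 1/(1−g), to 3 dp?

1.896

Convert to gains: g_ice = 0.576/3.61 = 0.1596; g_wv = 0.93/3.61 = 0.2576; g_alb = 0.2/3.61 = 0.0554.
Total gain g = 0.4726.
A = 1/(1 − 0.4726) = 1.896.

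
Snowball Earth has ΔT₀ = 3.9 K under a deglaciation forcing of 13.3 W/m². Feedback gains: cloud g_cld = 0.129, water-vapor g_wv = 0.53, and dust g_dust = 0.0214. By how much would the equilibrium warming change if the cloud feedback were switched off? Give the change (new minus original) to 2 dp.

Original: g = 0.6804, ΔT = 3.9/(1−0.6804) = 12.2028 K.
Without cloud: g' = 0.5514, ΔT' = 3.9/(1−0.5514) = 8.6937 K.
Change = 8.6937 − 12.2028 = -3.51 K.

-3.51 K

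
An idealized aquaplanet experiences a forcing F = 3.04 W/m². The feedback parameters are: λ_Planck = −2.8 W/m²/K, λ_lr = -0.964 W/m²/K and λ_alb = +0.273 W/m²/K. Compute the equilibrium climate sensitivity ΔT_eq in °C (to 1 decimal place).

0.9 °C

Net feedback parameter λ = (−2.8) + (-0.964) + (+0.273) = -3.491 W/m²/K.
ΔT = −F/λ = −3.04/(-3.491) = 0.9 °C.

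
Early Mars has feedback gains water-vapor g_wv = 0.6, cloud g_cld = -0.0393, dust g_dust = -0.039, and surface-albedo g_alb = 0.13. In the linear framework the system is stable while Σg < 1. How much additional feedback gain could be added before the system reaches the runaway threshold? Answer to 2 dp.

0.35

Current total gain = 0.6 − 0.0393 − 0.039 + 0.13 = 0.6517.
Margin to runaway = 1 − 0.6517 = 0.35.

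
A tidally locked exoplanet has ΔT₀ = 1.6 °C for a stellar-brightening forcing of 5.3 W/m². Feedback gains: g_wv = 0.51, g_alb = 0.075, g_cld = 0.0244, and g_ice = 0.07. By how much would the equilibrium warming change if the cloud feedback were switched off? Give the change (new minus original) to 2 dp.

-0.35 °C

Original: g = 0.6794, ΔT = 1.6/(1−0.6794) = 4.9906 °C.
Without cloud: g' = 0.655, ΔT' = 1.6/(1−0.655) = 4.6377 °C.
Change = 4.6377 − 4.9906 = -0.35 °C.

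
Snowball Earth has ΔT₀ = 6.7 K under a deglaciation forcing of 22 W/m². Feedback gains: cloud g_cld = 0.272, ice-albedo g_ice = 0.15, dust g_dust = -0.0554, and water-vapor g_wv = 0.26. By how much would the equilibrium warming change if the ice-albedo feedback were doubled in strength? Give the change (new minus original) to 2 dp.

12.05 K

Original: g = 0.6266, ΔT = 6.7/(1−0.6266) = 17.9432 K.
With doubled ice-albedo: g' = 0.7766, ΔT' = 6.7/(1−0.7766) = 29.9910 K.
Change = 29.9910 − 17.9432 = 12.05 K.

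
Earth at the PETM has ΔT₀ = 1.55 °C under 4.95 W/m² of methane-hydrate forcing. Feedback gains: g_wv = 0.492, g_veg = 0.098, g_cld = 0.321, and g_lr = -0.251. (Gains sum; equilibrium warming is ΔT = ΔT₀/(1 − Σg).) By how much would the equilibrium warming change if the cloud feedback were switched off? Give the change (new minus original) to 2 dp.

Original: g = 0.66, ΔT = 1.55/(1−0.66) = 4.5588 °C.
Without cloud: g' = 0.339, ΔT' = 1.55/(1−0.339) = 2.3449 °C.
Change = 2.3449 − 4.5588 = -2.21 °C.

-2.21 °C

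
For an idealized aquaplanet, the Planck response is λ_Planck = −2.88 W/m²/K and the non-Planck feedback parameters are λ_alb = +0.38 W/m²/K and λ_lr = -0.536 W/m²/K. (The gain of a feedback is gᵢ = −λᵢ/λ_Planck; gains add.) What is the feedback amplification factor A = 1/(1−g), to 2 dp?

Convert to gains: g_alb = 0.38/2.88 = 0.1319; g_lr = -0.536/2.88 = -0.1861.
Total gain g = -0.0542.
A = 1/(1 + 0.0542) = 0.95.

0.95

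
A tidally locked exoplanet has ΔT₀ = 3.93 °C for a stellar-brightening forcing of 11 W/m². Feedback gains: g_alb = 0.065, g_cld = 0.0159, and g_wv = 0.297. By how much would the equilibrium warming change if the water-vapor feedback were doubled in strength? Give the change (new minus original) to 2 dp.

5.77 °C

Original: g = 0.3779, ΔT = 3.93/(1−0.3779) = 6.3173 °C.
With doubled water-vapor: g' = 0.6749, ΔT' = 3.93/(1−0.6749) = 12.0886 °C.
Change = 12.0886 − 6.3173 = 5.77 °C.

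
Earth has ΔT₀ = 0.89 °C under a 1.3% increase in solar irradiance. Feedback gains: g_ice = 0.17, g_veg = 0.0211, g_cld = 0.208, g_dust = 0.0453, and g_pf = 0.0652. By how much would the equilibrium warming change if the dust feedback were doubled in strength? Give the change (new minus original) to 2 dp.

0.18 °C

Original: g = 0.5096, ΔT = 0.89/(1−0.5096) = 1.8148 °C.
With doubled dust: g' = 0.5549, ΔT' = 0.89/(1−0.5549) = 1.9996 °C.
Change = 1.9996 − 1.8148 = 0.18 °C.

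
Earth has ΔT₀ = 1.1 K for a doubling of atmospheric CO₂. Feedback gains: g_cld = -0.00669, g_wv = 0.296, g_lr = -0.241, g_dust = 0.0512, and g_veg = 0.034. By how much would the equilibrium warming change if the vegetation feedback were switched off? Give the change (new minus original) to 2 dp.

-0.05 K

Original: g = 0.13351, ΔT = 1.1/(1−0.13351) = 1.2695 K.
Without vegetation: g' = 0.09951, ΔT' = 1.1/(1−0.09951) = 1.2216 K.
Change = 1.2216 − 1.2695 = -0.05 K.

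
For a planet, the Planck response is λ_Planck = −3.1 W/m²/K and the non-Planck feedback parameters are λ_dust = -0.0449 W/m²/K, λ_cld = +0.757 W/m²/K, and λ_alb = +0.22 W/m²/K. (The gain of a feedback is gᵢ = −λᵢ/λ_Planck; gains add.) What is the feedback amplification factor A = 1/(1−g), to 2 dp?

1.43

Convert to gains: g_dust = -0.0449/3.1 = -0.01448; g_cld = 0.757/3.1 = 0.2442; g_alb = 0.22/3.1 = 0.07097.
Total gain g = 0.30069.
A = 1/(1 − 0.30069) = 1.43.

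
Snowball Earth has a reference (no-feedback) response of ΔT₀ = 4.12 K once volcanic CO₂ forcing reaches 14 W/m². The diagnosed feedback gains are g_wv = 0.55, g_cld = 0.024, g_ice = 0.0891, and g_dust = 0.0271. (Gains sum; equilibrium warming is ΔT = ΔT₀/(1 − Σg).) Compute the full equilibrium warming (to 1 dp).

Total gain g = 0.55 + 0.024 + 0.0891 + 0.0271 = 0.6902.
Amplification A = 1/(1 − 0.6902) = 3.228.
ΔT = 4.12 × 3.228 = 13.3 K.

13.3 K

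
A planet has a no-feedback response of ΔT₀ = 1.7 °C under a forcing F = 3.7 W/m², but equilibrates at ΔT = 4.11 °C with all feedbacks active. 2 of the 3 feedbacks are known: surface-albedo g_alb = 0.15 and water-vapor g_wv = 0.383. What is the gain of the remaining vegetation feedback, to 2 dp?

0.05

Amplification A = ΔT/ΔT₀ = 4.11/1.7 = 2.418.
Total gain g = 1 − 1/A = 1 − 1/2.418 = 0.5864.
Known gains sum to 0.15 + 0.383 = 0.533.
g_veg = 0.5864 − 0.533 = 0.05.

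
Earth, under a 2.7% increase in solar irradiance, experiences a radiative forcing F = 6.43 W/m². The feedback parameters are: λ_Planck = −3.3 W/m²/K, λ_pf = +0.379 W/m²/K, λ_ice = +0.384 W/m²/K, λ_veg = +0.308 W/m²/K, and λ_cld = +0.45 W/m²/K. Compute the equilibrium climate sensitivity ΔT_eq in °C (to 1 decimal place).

3.6 °C

Net feedback parameter λ = (−3.3) + (+0.379) + (+0.384) + (+0.308) + (+0.45) = -1.779 W/m²/K.
ΔT = −F/λ = −6.43/(-1.779) = 3.6 °C.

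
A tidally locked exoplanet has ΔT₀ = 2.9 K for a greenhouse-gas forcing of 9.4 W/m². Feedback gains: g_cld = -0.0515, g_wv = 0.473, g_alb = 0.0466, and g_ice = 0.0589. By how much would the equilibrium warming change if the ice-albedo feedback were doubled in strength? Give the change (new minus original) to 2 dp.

Original: g = 0.527, ΔT = 2.9/(1−0.527) = 6.1311 K.
With doubled ice-albedo: g' = 0.5859, ΔT' = 2.9/(1−0.5859) = 7.0031 K.
Change = 7.0031 − 6.1311 = 0.87 K.

0.87 K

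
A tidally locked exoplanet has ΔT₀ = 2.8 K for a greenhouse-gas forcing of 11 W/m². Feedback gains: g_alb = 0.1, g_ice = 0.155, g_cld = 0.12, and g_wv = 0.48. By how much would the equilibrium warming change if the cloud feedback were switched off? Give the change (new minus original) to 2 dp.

Original: g = 0.855, ΔT = 2.8/(1−0.855) = 19.3103 K.
Without cloud: g' = 0.735, ΔT' = 2.8/(1−0.735) = 10.5660 K.
Change = 10.5660 − 19.3103 = -8.74 K.

-8.74 K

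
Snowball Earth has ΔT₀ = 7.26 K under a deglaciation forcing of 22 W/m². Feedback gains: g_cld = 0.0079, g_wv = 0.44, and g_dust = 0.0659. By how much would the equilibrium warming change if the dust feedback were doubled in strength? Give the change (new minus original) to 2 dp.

2.34 K

Original: g = 0.5138, ΔT = 7.26/(1−0.5138) = 14.9321 K.
With doubled dust: g' = 0.5797, ΔT' = 7.26/(1−0.5797) = 17.2734 K.
Change = 17.2734 − 14.9321 = 2.34 K.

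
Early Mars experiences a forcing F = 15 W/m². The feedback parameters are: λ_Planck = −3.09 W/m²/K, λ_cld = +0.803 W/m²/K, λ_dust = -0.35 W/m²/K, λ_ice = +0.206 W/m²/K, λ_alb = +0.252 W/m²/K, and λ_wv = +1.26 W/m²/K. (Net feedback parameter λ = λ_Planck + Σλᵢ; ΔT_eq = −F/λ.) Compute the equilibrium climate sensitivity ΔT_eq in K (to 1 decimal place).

16.3 K

Net feedback parameter λ = (−3.09) + (+0.803) + (-0.35) + (+0.206) + (+0.252) + (+1.26) = -0.919 W/m²/K.
ΔT = −F/λ = −15/(-0.919) = 16.3 K.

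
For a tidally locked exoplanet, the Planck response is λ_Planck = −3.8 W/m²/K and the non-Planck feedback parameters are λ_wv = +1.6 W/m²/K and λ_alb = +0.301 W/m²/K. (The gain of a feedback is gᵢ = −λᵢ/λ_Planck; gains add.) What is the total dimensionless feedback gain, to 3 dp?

Convert to gains: g_wv = 1.6/3.8 = 0.4211; g_alb = 0.301/3.8 = 0.07921.
Total gain g = 0.50031.

0.500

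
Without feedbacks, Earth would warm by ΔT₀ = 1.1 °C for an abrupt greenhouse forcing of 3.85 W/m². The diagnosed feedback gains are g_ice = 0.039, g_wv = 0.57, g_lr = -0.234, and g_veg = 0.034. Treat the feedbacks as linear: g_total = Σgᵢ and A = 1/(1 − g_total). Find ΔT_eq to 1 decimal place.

1.9 °C

Total gain g = 0.039 + 0.57 − 0.234 + 0.034 = 0.409.
Amplification A = 1/(1 − 0.409) = 1.692.
ΔT = 1.1 × 1.692 = 1.9 °C.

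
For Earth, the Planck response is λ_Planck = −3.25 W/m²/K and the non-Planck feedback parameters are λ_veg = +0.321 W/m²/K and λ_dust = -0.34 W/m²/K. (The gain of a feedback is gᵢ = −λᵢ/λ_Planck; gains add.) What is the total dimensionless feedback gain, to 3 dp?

Convert to gains: g_veg = 0.321/3.25 = 0.09877; g_dust = -0.34/3.25 = -0.1046.
Total gain g = -0.00583.

-0.006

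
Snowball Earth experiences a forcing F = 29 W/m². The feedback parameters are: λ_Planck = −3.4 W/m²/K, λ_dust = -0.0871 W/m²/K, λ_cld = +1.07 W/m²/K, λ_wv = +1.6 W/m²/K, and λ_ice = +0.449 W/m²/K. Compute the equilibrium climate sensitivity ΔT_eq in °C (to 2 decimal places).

78.78 °C

Net feedback parameter λ = (−3.4) + (-0.0871) + (+1.07) + (+1.6) + (+0.449) = -0.3681 W/m²/K.
ΔT = −F/λ = −29/(-0.3681) = 78.78 °C.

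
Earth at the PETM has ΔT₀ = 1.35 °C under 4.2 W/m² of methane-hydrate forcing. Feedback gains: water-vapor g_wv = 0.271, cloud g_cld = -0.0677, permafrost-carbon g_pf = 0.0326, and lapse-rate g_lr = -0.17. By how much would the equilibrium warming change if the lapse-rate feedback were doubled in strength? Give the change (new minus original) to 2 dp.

-0.22 °C

Original: g = 0.0659, ΔT = 1.35/(1−0.0659) = 1.4452 °C.
With doubled lapse-rate: g' = -0.1041, ΔT' = 1.35/(1+0.1041) = 1.2227 °C.
Change = 1.2227 − 1.4452 = -0.22 °C.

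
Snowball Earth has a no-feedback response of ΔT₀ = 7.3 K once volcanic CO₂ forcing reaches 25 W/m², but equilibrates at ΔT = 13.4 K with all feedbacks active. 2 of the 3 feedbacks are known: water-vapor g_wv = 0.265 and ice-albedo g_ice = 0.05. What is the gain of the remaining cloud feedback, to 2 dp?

Amplification A = ΔT/ΔT₀ = 13.4/7.3 = 1.836.
Total gain g = 1 − 1/A = 1 − 1/1.836 = 0.4553.
Known gains sum to 0.265 + 0.05 = 0.315.
g_cld = 0.4553 − 0.315 = 0.14.

0.14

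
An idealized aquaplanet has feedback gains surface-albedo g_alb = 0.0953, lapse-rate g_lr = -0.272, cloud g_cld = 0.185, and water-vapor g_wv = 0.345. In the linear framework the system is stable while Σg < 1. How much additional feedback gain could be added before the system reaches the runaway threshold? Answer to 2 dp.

0.65

Current total gain = 0.0953 − 0.272 + 0.185 + 0.345 = 0.3533.
Margin to runaway = 1 − 0.3533 = 0.65.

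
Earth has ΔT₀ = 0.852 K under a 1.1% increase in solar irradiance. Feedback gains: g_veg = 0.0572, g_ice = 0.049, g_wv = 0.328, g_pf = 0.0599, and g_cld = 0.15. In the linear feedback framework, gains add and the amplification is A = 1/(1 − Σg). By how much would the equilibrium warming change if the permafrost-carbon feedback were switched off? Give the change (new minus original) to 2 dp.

-0.34 K

Original: g = 0.6441, ΔT = 0.852/(1−0.6441) = 2.3939 K.
Without permafrost-carbon: g' = 0.5842, ΔT' = 0.852/(1−0.5842) = 2.0491 K.
Change = 2.0491 − 2.3939 = -0.34 K.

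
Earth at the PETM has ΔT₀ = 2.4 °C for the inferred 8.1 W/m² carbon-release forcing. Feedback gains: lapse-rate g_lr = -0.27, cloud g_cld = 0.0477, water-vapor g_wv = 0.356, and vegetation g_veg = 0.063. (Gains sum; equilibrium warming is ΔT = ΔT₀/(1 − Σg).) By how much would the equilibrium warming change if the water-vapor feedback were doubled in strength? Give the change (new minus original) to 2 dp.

Original: g = 0.1967, ΔT = 2.4/(1−0.1967) = 2.9877 °C.
With doubled water-vapor: g' = 0.5527, ΔT' = 2.4/(1−0.5527) = 5.3655 °C.
Change = 5.3655 − 2.9877 = 2.38 °C.

2.38 °C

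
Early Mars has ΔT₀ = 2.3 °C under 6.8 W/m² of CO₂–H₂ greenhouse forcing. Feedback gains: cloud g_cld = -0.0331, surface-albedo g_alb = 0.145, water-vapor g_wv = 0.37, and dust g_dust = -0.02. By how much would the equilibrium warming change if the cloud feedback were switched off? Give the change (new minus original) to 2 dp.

0.28 °C

Original: g = 0.4619, ΔT = 2.3/(1−0.4619) = 4.2743 °C.
Without cloud: g' = 0.495, ΔT' = 2.3/(1−0.495) = 4.5545 °C.
Change = 4.5545 − 4.2743 = 0.28 °C.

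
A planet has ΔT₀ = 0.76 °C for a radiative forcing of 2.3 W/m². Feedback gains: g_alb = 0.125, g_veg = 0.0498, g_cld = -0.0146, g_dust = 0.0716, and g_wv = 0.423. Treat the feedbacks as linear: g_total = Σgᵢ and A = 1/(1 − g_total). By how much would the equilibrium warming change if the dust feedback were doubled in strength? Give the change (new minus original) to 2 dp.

Original: g = 0.6548, ΔT = 0.76/(1−0.6548) = 2.2016 °C.
With doubled dust: g' = 0.7264, ΔT' = 0.76/(1−0.7264) = 2.7778 °C.
Change = 2.7778 − 2.2016 = 0.58 °C.

0.58 °C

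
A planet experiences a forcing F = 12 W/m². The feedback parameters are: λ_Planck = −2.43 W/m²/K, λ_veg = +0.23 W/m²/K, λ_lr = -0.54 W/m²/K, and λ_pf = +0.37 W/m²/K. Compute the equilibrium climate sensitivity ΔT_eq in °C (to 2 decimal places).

5.06 °C

Net feedback parameter λ = (−2.43) + (+0.23) + (-0.54) + (+0.37) = -2.37 W/m²/K.
ΔT = −F/λ = −12/(-2.37) = 5.06 °C.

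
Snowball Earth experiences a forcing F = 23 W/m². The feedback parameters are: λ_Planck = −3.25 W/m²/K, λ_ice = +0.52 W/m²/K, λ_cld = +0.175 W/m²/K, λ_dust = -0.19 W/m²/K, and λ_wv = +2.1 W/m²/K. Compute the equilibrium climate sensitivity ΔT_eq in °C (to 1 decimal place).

Net feedback parameter λ = (−3.25) + (+0.52) + (+0.175) + (-0.19) + (+2.1) = -0.645 W/m²/K.
ΔT = −F/λ = −23/(-0.645) = 35.7 °C.

35.7 °C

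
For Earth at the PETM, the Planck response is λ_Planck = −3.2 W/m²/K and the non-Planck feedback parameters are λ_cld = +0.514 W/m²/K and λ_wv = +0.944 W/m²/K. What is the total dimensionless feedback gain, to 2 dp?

Convert to gains: g_cld = 0.514/3.2 = 0.1606; g_wv = 0.944/3.2 = 0.295.
Total gain g = 0.4556.

0.46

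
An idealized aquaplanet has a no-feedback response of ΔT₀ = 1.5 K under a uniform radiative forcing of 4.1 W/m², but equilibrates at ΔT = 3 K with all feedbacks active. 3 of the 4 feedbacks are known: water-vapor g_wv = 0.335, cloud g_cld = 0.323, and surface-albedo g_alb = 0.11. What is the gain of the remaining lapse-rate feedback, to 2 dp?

-0.27

Amplification A = ΔT/ΔT₀ = 3/1.5 = 2.
Total gain g = 1 − 1/A = 1 − 1/2 = 0.5.
Known gains sum to 0.335 + 0.323 + 0.11 = 0.768.
g_lr = 0.5 − 0.768 = -0.27.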